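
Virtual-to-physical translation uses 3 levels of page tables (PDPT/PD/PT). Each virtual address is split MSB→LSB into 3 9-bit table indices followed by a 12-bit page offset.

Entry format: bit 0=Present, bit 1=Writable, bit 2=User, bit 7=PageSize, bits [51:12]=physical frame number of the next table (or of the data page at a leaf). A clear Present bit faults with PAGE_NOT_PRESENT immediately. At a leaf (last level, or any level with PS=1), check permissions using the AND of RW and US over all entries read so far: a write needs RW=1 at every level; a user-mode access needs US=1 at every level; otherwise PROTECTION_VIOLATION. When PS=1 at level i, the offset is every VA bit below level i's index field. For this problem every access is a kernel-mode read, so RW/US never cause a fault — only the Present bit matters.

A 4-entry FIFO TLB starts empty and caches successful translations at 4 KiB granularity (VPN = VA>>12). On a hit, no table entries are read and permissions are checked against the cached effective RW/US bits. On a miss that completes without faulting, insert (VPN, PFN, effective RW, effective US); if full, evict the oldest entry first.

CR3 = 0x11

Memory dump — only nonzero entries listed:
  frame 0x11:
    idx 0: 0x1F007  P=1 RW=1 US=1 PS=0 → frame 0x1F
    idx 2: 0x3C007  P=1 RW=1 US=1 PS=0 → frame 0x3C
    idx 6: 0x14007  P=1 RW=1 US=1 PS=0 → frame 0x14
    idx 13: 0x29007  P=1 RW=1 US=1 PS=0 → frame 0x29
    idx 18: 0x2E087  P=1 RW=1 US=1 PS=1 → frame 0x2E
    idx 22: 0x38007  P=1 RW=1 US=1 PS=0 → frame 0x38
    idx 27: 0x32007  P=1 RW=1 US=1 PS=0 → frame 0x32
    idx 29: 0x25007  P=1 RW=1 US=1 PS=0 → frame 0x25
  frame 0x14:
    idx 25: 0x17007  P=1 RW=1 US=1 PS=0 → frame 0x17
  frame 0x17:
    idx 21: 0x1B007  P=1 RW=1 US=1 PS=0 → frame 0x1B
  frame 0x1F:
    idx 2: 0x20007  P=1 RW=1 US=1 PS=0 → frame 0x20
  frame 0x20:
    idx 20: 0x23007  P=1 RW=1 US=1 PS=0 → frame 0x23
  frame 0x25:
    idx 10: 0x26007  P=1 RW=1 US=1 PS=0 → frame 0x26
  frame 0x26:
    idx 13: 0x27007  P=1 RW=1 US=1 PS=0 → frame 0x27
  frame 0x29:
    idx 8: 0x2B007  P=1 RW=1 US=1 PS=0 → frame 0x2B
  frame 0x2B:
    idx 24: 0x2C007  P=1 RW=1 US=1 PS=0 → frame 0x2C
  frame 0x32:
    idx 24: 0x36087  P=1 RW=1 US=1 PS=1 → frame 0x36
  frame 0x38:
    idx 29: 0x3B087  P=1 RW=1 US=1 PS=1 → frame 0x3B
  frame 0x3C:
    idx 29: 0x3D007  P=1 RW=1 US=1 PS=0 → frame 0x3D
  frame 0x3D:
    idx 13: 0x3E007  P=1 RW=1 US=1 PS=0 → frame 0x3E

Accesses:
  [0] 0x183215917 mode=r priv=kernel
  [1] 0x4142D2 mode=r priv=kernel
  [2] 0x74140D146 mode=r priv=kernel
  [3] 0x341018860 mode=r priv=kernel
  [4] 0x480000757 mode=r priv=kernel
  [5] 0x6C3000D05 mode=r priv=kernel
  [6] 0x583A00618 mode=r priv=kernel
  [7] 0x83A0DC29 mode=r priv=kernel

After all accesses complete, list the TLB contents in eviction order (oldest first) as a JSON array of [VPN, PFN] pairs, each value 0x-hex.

Walk each access:
#0 VA=0x183215917 (r,kernel):
  L0 @0x11[6] → 0x14007  P=1,RW=1,US=1,PS=0
  L1 @0x14[25] → 0x17007  P=1,RW=1,US=1,PS=0
  L2 @0x17[21] → 0x1B007  P=1,RW=1,US=1,PS=0
  ⇒ phys 0x1B917  [3 reads]
#1 VA=0x4142D2 (r,kernel):
  L0 @0x11[0] → 0x1F007  P=1,RW=1,US=1,PS=0
  L1 @0x1F[2] → 0x20007  P=1,RW=1,US=1,PS=0
  L2 @0x20[20] → 0x23007  P=1,RW=1,US=1,PS=0
  ⇒ phys 0x232D2  [3 reads]
#2 VA=0x74140D146 (r,kernel):
  L0 @0x11[29] → 0x25007  P=1,RW=1,US=1,PS=0
  L1 @0x25[10] → 0x26007  P=1,RW=1,US=1,PS=0
  L2 @0x26[13] → 0x27007  P=1,RW=1,US=1,PS=0
  ⇒ phys 0x27146  [3 reads]
#3 VA=0x341018860 (r,kernel):
  L0 @0x11[13] → 0x29007  P=1,RW=1,US=1,PS=0
  L1 @0x29[8] → 0x2B007  P=1,RW=1,US=1,PS=0
  L2 @0x2B[24] → 0x2C007  P=1,RW=1,US=1,PS=0
  ⇒ phys 0x2C860  [3 reads]
#4 VA=0x480000757 (r,kernel):
  L0 @0x11[18] → 0x2E087  P=1,RW=1,US=1,PS=1
  ⇒ phys 0x2E757 (huge @L0)  [1 reads]
#5 VA=0x6C3000D05 (r,kernel):
  L0 @0x11[27] → 0x32007  P=1,RW=1,US=1,PS=0
  L1 @0x32[24] → 0x36087  P=1,RW=1,US=1,PS=1
  ⇒ phys 0x36D05 (huge @L1)  [2 reads]
#6 VA=0x583A00618 (r,kernel):
  L0 @0x11[22] → 0x38007  P=1,RW=1,US=1,PS=0
  L1 @0x38[29] → 0x3B087  P=1,RW=1,US=1,PS=1
  ⇒ phys 0x3B618 (huge @L1)  [2 reads]
#7 VA=0x83A0DC29 (r,kernel):
  L0 @0x11[2] → 0x3C007  P=1,RW=1,US=1,PS=0
  L1 @0x3C[29] → 0x3D007  P=1,RW=1,US=1,PS=0
  L2 @0x3D[13] → 0x3E007  P=1,RW=1,US=1,PS=0
  ⇒ phys 0x3EC29  [3 reads]

TLB: [["0x480000", "0x2E"], ["0x6C3000", "0x36"], ["0x583A00", "0x3B"], ["0x83A0D", "0x3E"]]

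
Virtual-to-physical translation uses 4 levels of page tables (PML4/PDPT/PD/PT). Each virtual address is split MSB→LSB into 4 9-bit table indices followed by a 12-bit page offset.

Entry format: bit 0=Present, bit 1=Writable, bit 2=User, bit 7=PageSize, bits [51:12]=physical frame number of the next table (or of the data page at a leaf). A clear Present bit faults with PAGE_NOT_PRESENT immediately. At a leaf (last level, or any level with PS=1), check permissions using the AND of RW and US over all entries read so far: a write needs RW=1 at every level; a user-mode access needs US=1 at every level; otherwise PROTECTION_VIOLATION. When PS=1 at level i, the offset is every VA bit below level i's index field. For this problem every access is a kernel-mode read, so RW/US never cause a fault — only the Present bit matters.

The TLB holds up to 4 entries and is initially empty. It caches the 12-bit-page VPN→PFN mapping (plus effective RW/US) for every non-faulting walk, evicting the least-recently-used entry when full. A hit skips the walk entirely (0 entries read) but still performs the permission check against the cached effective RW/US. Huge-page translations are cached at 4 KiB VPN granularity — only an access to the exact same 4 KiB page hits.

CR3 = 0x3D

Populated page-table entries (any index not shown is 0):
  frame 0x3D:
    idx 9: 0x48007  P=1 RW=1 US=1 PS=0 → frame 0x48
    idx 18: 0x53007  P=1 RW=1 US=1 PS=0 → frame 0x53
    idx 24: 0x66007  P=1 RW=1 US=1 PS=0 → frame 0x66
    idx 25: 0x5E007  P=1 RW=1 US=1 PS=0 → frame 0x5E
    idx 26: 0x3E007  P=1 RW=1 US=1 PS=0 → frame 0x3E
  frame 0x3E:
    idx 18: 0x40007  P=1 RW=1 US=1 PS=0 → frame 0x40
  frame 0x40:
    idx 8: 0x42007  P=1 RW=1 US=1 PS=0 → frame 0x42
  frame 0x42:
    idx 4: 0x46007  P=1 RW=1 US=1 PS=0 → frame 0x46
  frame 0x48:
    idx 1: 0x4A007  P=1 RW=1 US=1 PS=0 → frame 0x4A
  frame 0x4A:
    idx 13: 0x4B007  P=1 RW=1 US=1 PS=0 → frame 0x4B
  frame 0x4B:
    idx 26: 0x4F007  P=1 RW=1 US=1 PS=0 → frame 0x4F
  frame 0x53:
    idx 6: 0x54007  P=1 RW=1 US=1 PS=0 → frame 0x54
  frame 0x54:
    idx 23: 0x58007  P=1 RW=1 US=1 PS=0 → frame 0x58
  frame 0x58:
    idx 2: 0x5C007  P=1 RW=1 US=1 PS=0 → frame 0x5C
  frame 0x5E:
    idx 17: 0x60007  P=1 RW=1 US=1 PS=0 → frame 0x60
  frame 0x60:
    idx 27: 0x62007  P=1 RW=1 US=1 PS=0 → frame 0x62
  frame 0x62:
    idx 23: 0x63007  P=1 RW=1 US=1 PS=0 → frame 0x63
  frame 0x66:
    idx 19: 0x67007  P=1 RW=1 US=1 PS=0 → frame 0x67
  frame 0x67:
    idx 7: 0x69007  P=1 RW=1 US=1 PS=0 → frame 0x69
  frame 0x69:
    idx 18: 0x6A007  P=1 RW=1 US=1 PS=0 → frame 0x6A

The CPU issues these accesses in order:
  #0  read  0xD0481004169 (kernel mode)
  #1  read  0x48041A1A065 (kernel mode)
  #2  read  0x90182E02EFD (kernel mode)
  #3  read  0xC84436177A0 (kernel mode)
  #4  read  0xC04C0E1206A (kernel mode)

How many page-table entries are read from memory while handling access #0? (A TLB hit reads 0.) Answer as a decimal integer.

Trace:
#0 VA=0xD0481004169 (r,kernel):
  [0] read 0x3D idx=26: raw=0x3E007 flags P=1 W=1 U=1 S=0
  [1] read 0x3E idx=18: raw=0x40007 flags P=1 W=1 U=1 S=0
  [2] read 0x40 idx=8: raw=0x42007 flags P=1 W=1 U=1 S=0
  [3] read 0x42 idx=4: raw=0x46007 flags P=1 W=1 U=1 S=0
  ✓ 0x46169  — 4 lookups
#1 VA=0x48041A1A065 (r,kernel):
  [0] read 0x3D idx=9: raw=0x48007 flags P=1 W=1 U=1 S=0
  [1] read 0x48 idx=1: raw=0x4A007 flags P=1 W=1 U=1 S=0
  [2] read 0x4A idx=13: raw=0x4B007 flags P=1 W=1 U=1 S=0
  [3] read 0x4B idx=26: raw=0x4F007 flags P=1 W=1 U=1 S=0
  ✓ 0x4F065  — 4 lookups
#2 VA=0x90182E02EFD (r,kernel):
  [0] read 0x3D idx=18: raw=0x53007 flags P=1 W=1 U=1 S=0
  [1] read 0x53 idx=6: raw=0x54007 flags P=1 W=1 U=1 S=0
  [2] read 0x54 idx=23: raw=0x58007 flags P=1 W=1 U=1 S=0
  [3] read 0x58 idx=2: raw=0x5C007 flags P=1 W=1 U=1 S=0
  ✓ 0x5CEFD  — 4 lookups
#3 VA=0xC84436177A0 (r,kernel):
  [0] read 0x3D idx=25: raw=0x5E007 flags P=1 W=1 U=1 S=0
  [1] read 0x5E idx=17: raw=0x60007 flags P=1 W=1 U=1 S=0
  [2] read 0x60 idx=27: raw=0x62007 flags P=1 W=1 U=1 S=0
  [3] read 0x62 idx=23: raw=0x63007 flags P=1 W=1 U=1 S=0
  ✓ 0x637A0  — 4 lookups
#4 VA=0xC04C0E1206A (r,kernel):
  [0] read 0x3D idx=24: raw=0x66007 flags P=1 W=1 U=1 S=0
  [1] read 0x66 idx=19: raw=0x67007 flags P=1 W=1 U=1 S=0
  [2] read 0x67 idx=7: raw=0x69007 flags P=1 W=1 U=1 S=0
  [3] read 0x69 idx=18: raw=0x6A007 flags P=1 W=1 U=1 S=0
  ✓ 0x6A06A  — 4 lookups

Entries read for #0: 4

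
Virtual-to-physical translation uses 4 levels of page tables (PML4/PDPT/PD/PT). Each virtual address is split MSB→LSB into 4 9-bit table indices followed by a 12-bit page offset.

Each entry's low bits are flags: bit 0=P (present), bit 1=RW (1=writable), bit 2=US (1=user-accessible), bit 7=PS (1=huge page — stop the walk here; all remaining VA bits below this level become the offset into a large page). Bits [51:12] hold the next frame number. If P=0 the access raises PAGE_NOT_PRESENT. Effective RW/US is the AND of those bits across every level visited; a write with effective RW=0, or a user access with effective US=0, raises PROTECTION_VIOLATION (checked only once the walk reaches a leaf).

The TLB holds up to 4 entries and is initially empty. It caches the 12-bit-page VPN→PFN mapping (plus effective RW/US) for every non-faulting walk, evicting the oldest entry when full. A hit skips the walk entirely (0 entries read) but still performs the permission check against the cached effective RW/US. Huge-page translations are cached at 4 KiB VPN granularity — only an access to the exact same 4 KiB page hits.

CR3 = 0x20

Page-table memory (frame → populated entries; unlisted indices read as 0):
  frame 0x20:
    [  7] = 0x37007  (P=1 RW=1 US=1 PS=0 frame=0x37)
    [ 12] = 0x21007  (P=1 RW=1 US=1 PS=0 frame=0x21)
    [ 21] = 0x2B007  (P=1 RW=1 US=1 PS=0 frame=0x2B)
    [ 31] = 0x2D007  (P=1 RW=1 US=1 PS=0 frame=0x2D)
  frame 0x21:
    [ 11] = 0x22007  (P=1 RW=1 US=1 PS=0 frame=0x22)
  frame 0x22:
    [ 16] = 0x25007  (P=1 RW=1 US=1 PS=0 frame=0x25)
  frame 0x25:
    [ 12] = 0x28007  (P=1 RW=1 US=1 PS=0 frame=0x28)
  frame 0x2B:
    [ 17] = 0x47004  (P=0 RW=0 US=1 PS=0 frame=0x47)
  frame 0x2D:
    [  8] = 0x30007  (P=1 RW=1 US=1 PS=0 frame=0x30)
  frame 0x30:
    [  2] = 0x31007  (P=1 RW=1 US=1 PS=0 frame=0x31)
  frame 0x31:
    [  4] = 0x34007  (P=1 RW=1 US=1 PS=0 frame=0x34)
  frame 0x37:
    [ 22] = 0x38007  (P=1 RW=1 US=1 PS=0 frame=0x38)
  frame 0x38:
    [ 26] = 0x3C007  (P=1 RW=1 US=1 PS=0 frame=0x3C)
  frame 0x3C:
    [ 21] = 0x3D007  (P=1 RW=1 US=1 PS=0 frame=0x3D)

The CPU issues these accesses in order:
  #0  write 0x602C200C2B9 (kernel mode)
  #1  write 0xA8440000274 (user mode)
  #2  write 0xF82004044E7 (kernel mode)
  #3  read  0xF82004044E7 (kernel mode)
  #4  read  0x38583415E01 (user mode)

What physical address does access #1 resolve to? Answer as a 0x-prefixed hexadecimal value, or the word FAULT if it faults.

Per-access translation:
#0 VA=0x602C200C2B9 (w,kernel):
  L0: frame=0x20 idx=12 entry=0x21007 [P=1 RW=1 US=1 PS=0]
  L1: frame=0x21 idx=11 entry=0x22007 [P=1 RW=1 US=1 PS=0]
  L2: frame=0x22 idx=16 entry=0x25007 [P=1 RW=1 US=1 PS=0]
  L3: frame=0x25 idx=12 entry=0x28007 [P=1 RW=1 US=1 PS=0]
  ⇒ phys 0x282B9  [4 reads]
#1 VA=0xA8440000274 (w,user):
  L0: frame=0x20 idx=21 entry=0x2B007 [P=1 RW=1 US=1 PS=0]
  L1: frame=0x2B idx=17 entry=0x47004 [P=0 RW=0 US=1 PS=0]
  ⇒ fault: PAGE_NOT_PRESENT  — 2 lookups
#2 VA=0xF82004044E7 (w,kernel):
  L0: frame=0x20 idx=31 entry=0x2D007 [P=1 RW=1 US=1 PS=0]
  L1: frame=0x2D idx=8 entry=0x30007 [P=1 RW=1 US=1 PS=0]
  L2: frame=0x30 idx=2 entry=0x31007 [P=1 RW=1 US=1 PS=0]
  L3: frame=0x31 idx=4 entry=0x34007 [P=1 RW=1 US=1 PS=0]
  ⇒ phys 0x344E7  [4 reads]
#3 VA=0xF82004044E7 (r,kernel):
  TLB hit vpn=0xF8200404 → PA=0x344E7
#4 VA=0x38583415E01 (r,user):
  L0: frame=0x20 idx=7 entry=0x37007 [P=1 RW=1 US=1 PS=0]
  L1: frame=0x37 idx=22 entry=0x38007 [P=1 RW=1 US=1 PS=0]
  L2: frame=0x38 idx=26 entry=0x3C007 [P=1 RW=1 US=1 PS=0]
  L3: frame=0x3C idx=21 entry=0x3D007 [P=1 RW=1 US=1 PS=0]
  ⇒ phys 0x3DE01  [4 reads]

Access #1 PA: FAULT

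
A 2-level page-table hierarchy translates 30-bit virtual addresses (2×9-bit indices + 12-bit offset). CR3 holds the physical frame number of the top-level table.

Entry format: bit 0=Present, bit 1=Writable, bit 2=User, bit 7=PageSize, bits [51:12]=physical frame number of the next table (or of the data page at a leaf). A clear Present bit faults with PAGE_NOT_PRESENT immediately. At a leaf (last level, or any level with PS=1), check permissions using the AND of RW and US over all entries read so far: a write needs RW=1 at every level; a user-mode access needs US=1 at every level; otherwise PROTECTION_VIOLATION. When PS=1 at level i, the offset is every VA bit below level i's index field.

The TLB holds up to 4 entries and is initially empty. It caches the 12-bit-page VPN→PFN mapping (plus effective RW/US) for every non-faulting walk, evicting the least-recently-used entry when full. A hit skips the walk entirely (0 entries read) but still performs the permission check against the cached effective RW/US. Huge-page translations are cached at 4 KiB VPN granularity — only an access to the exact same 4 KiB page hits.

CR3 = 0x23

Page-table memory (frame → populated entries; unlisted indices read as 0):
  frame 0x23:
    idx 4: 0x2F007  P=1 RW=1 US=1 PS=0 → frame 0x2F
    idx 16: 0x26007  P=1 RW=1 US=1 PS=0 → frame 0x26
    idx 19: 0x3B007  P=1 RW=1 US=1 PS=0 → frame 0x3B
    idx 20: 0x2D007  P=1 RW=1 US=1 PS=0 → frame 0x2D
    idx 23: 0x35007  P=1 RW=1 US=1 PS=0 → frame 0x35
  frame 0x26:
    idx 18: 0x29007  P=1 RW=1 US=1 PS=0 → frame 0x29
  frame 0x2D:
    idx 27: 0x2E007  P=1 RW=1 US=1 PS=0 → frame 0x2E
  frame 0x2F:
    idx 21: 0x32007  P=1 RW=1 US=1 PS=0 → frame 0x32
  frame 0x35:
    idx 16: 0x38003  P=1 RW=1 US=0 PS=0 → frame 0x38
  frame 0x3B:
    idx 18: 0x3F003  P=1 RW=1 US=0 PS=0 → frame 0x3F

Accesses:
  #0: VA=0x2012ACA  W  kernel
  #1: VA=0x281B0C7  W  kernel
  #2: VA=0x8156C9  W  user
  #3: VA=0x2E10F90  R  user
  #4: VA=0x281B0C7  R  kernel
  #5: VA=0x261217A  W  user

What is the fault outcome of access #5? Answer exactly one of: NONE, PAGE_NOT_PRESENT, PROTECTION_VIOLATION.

Walk each access:
#0 VA=0x2012ACA (w,kernel):
  lvl0: tbl 0x23, slot 16 ⇒ 0x26007 (P1/RW1/US1/PS0)
  lvl1: tbl 0x26, slot 18 ⇒ 0x29007 (P1/RW1/US1/PS0)
  → PA=0x29ACA  (2 entries read)
#1 VA=0x281B0C7 (w,kernel):
  lvl0: tbl 0x23, slot 20 ⇒ 0x2D007 (P1/RW1/US1/PS0)
  lvl1: tbl 0x2D, slot 27 ⇒ 0x2E007 (P1/RW1/US1/PS0)
  → PA=0x2E0C7  (2 entries read)
#2 VA=0x8156C9 (w,user):
  lvl0: tbl 0x23, slot 4 ⇒ 0x2F007 (P1/RW1/US1/PS0)
  lvl1: tbl 0x2F, slot 21 ⇒ 0x32007 (P1/RW1/US1/PS0)
  → PA=0x326C9  (2 entries read)
#3 VA=0x2E10F90 (r,user):
  lvl0: tbl 0x23, slot 23 ⇒ 0x35007 (P1/RW1/US1/PS0)
  lvl1: tbl 0x35, slot 16 ⇒ 0x38003 (P1/RW1/US0/PS0)
  → PROTECTION_VIOLATION  (2 entries read)
#4 VA=0x281B0C7 (r,kernel):
  TLB hit vpn=0x281B → PA=0x2E0C7
#5 VA=0x261217A (w,user):
  lvl0: tbl 0x23, slot 19 ⇒ 0x3B007 (P1/RW1/US1/PS0)
  lvl1: tbl 0x3B, slot 18 ⇒ 0x3F003 (P1/RW1/US0/PS0)
  → PROTECTION_VIOLATION  (2 entries read)

Access #5 fault: PROTECTION_VIOLATION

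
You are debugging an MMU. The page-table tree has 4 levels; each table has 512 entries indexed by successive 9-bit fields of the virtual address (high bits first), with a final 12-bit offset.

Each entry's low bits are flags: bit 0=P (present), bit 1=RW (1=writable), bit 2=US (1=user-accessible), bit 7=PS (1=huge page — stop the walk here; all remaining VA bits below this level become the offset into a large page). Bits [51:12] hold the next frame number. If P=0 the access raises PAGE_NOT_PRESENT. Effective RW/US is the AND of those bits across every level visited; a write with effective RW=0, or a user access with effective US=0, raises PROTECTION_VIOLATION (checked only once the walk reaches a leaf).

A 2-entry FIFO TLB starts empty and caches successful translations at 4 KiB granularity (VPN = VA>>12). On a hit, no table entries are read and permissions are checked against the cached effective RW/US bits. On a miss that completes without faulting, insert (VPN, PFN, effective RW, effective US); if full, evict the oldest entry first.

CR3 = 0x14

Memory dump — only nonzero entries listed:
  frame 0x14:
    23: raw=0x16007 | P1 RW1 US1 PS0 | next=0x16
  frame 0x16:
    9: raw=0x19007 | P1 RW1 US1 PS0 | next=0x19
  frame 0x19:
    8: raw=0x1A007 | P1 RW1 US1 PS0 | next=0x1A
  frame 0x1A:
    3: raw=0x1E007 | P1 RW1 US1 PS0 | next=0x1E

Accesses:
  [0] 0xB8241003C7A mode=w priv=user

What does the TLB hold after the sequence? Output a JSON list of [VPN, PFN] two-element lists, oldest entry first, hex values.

Trace:
#0 VA=0xB8241003C7A (w,user):
  L0: frame=0x14 idx=23 entry=0x16007 [P=1 RW=1 US=1 PS=0]
  L1: frame=0x16 idx=9 entry=0x19007 [P=1 RW=1 US=1 PS=0]
  L2: frame=0x19 idx=8 entry=0x1A007 [P=1 RW=1 US=1 PS=0]
  L3: frame=0x1A idx=3 entry=0x1E007 [P=1 RW=1 US=1 PS=0]
  ✓ 0x1EC7A  — 4 lookups

TLB: [["0xB8241003", "0x1E"]]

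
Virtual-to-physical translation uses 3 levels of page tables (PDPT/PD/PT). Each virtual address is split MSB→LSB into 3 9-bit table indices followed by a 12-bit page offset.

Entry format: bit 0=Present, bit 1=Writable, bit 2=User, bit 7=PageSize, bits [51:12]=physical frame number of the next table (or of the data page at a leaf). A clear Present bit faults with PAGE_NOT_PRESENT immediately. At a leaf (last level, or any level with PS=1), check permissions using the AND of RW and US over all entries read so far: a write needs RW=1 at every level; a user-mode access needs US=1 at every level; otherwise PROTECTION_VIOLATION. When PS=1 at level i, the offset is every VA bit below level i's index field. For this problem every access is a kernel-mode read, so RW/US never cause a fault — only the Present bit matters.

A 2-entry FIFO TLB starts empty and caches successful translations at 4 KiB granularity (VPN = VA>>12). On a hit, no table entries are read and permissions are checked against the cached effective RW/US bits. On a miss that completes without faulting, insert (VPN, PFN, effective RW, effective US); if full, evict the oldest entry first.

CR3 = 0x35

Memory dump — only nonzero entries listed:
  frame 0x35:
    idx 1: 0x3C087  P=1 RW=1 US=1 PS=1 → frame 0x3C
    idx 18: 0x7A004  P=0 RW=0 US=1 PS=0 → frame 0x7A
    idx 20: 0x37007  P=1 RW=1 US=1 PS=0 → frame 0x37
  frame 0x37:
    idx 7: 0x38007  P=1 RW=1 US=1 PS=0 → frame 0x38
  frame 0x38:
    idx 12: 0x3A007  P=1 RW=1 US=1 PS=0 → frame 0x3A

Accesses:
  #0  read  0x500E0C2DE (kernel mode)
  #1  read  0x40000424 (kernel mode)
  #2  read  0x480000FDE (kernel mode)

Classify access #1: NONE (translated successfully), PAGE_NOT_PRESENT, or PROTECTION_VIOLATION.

Walk each access:
#0 VA=0x500E0C2DE (r,kernel):
  lvl0: tbl 0x35, slot 20 ⇒ 0x37007 (P1/RW1/US1/PS0)
  lvl1: tbl 0x37, slot 7 ⇒ 0x38007 (P1/RW1/US1/PS0)
  lvl2: tbl 0x38, slot 12 ⇒ 0x3A007 (P1/RW1/US1/PS0)
  ✓ 0x3A2DE  — 3 lookups
#1 VA=0x40000424 (r,kernel):
  lvl0: tbl 0x35, slot 1 ⇒ 0x3C087 (P1/RW1/US1/PS1)
  ✓ 0x3C424 (huge @L0)  — 1 lookups
#2 VA=0x480000FDE (r,kernel):
  lvl0: tbl 0x35, slot 18 ⇒ 0x7A004 (P0/RW0/US1/PS0)
  ⇒ fault: PAGE_NOT_PRESENT  — 1 lookups

Access #1 fault: NONE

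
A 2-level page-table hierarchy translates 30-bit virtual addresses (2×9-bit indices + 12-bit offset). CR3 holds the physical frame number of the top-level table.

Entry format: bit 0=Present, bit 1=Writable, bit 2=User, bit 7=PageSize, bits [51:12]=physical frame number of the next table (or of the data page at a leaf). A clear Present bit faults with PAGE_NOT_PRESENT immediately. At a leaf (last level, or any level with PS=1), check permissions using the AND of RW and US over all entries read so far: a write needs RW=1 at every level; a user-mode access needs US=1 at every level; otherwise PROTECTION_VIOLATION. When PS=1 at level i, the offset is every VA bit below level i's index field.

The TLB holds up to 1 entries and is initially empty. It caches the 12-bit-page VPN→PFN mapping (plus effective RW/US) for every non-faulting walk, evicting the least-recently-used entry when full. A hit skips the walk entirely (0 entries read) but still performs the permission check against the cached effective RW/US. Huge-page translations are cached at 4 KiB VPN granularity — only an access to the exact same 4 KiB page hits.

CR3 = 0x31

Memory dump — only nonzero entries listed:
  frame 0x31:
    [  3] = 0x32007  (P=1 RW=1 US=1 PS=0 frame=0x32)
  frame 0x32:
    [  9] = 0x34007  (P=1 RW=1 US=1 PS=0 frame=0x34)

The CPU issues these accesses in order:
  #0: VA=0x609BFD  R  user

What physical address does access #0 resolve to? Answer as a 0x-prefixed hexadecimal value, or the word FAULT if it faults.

Walk each access:
#0 VA=0x609BFD (r,user):
  [0] read 0x31 idx=3: raw=0x32007 flags P=1 W=1 U=1 S=0
  [1] read 0x32 idx=9: raw=0x34007 flags P=1 W=1 U=1 S=0
  → PA=0x34BFD  (2 entries read)

Access #0 PA: 0x34BFD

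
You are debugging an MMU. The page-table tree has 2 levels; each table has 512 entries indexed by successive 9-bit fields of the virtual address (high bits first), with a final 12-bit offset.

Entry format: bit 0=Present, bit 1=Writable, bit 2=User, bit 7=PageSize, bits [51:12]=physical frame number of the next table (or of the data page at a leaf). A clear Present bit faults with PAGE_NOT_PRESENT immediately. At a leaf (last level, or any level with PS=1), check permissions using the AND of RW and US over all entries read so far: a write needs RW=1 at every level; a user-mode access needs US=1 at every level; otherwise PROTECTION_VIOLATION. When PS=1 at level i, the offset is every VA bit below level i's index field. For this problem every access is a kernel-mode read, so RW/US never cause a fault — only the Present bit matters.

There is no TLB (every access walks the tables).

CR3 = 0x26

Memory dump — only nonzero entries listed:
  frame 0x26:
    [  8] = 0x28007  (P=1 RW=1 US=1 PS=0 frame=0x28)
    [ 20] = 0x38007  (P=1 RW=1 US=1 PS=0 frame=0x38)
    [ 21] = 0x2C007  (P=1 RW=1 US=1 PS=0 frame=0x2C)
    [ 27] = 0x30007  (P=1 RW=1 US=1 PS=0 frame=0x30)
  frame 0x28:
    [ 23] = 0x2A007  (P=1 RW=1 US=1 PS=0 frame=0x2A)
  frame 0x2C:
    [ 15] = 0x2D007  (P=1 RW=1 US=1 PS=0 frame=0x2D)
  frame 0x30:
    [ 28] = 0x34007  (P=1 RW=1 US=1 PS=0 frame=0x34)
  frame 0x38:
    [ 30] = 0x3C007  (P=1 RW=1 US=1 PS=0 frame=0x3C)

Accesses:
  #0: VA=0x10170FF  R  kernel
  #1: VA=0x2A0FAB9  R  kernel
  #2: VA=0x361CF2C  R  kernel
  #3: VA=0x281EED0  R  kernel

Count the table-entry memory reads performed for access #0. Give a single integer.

Trace:
#0 VA=0x10170FF (r,kernel):
  [0] read 0x26 idx=8: raw=0x28007 flags P=1 W=1 U=1 S=0
  [1] read 0x28 idx=23: raw=0x2A007 flags P=1 W=1 U=1 S=0
  → PA=0x2A0FF  (2 entries read)
#1 VA=0x2A0FAB9 (r,kernel):
  [0] read 0x26 idx=21: raw=0x2C007 flags P=1 W=1 U=1 S=0
  [1] read 0x2C idx=15: raw=0x2D007 flags P=1 W=1 U=1 S=0
  → PA=0x2DAB9  (2 entries read)
#2 VA=0x361CF2C (r,kernel):
  [0] read 0x26 idx=27: raw=0x30007 flags P=1 W=1 U=1 S=0
  [1] read 0x30 idx=28: raw=0x34007 flags P=1 W=1 U=1 S=0
  → PA=0x34F2C  (2 entries read)
#3 VA=0x281EED0 (r,kernel):
  [0] read 0x26 idx=20: raw=0x38007 flags P=1 W=1 U=1 S=0
  [1] read 0x38 idx=30: raw=0x3C007 flags P=1 W=1 U=1 S=0
  → PA=0x3CED0  (2 entries read)

Entries read for #0: 2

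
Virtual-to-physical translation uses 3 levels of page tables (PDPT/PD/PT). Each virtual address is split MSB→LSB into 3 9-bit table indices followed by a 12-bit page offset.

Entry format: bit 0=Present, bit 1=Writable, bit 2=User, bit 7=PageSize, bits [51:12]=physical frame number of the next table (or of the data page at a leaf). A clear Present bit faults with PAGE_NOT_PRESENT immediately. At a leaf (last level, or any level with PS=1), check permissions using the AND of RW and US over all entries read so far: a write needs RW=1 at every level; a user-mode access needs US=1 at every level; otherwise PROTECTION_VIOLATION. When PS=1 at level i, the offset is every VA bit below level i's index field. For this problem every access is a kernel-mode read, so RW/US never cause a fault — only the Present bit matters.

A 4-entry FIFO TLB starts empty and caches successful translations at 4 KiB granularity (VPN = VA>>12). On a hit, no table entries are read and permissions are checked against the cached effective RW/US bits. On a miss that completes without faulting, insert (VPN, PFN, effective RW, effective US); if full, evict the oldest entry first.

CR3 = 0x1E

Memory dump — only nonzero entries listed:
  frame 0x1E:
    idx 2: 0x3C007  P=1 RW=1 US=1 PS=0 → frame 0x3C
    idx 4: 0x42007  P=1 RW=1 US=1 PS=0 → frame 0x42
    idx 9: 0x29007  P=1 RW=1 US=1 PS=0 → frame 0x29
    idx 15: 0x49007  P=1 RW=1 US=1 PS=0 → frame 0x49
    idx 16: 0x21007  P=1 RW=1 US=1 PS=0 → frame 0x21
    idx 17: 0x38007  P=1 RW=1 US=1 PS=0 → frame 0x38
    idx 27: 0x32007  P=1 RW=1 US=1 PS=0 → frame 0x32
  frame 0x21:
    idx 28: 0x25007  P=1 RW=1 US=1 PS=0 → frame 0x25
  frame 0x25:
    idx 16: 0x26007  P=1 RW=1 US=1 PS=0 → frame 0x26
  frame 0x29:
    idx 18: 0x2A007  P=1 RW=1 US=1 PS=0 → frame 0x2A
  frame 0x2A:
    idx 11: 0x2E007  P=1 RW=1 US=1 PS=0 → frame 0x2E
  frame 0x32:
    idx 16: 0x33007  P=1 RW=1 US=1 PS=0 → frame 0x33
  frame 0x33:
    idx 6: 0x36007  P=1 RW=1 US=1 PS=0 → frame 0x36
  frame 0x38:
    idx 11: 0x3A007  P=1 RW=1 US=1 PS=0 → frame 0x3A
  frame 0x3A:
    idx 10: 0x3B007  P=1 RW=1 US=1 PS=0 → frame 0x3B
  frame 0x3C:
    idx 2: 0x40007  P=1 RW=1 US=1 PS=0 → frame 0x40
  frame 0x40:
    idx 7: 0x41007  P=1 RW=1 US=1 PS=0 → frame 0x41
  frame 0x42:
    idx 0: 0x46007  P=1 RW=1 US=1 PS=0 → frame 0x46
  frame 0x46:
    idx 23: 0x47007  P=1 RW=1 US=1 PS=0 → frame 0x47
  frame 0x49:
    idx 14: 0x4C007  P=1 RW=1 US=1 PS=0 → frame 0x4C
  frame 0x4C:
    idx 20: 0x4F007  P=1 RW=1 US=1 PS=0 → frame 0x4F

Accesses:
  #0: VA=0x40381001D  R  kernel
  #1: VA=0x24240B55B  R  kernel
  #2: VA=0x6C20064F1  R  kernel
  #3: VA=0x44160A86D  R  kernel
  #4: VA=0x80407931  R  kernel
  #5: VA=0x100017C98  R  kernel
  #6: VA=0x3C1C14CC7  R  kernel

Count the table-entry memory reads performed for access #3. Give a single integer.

Trace:
#0 VA=0x40381001D (r,kernel):
  L0: frame=0x1E idx=16 entry=0x21007 [P=1 RW=1 US=1 PS=0]
  L1: frame=0x21 idx=28 entry=0x25007 [P=1 RW=1 US=1 PS=0]
  L2: frame=0x25 idx=16 entry=0x26007 [P=1 RW=1 US=1 PS=0]
  → PA=0x2601D  (3 entries read)
#1 VA=0x24240B55B (r,kernel):
  L0: frame=0x1E idx=9 entry=0x29007 [P=1 RW=1 US=1 PS=0]
  L1: frame=0x29 idx=18 entry=0x2A007 [P=1 RW=1 US=1 PS=0]
  L2: frame=0x2A idx=11 entry=0x2E007 [P=1 RW=1 US=1 PS=0]
  → PA=0x2E55B  (3 entries read)
#2 VA=0x6C20064F1 (r,kernel):
  L0: frame=0x1E idx=27 entry=0x32007 [P=1 RW=1 US=1 PS=0]
  L1: frame=0x32 idx=16 entry=0x33007 [P=1 RW=1 US=1 PS=0]
  L2: frame=0x33 idx=6 entry=0x36007 [P=1 RW=1 US=1 PS=0]
  → PA=0x364F1  (3 entries read)
#3 VA=0x44160A86D (r,kernel):
  L0: frame=0x1E idx=17 entry=0x38007 [P=1 RW=1 US=1 PS=0]
  L1: frame=0x38 idx=11 entry=0x3A007 [P=1 RW=1 US=1 PS=0]
  L2: frame=0x3A idx=10 entry=0x3B007 [P=1 RW=1 US=1 PS=0]
  → PA=0x3B86D  (3 entries read)
#4 VA=0x80407931 (r,kernel):
  L0: frame=0x1E idx=2 entry=0x3C007 [P=1 RW=1 US=1 PS=0]
  L1: frame=0x3C idx=2 entry=0x40007 [P=1 RW=1 US=1 PS=0]
  L2: frame=0x40 idx=7 entry=0x41007 [P=1 RW=1 US=1 PS=0]
  → PA=0x41931  (3 entries read)
#5 VA=0x100017C98 (r,kernel):
  L0: frame=0x1E idx=4 entry=0x42007 [P=1 RW=1 US=1 PS=0]
  L1: frame=0x42 idx=0 entry=0x46007 [P=1 RW=1 US=1 PS=0]
  L2: frame=0x46 idx=23 entry=0x47007 [P=1 RW=1 US=1 PS=0]
  → PA=0x47C98  (3 entries read)
#6 VA=0x3C1C14CC7 (r,kernel):
  L0: frame=0x1E idx=15 entry=0x49007 [P=1 RW=1 US=1 PS=0]
  L1: frame=0x49 idx=14 entry=0x4C007 [P=1 RW=1 US=1 PS=0]
  L2: frame=0x4C idx=20 entry=0x4F007 [P=1 RW=1 US=1 PS=0]
  → PA=0x4FCC7  (3 entries read)

Entries read for #3: 3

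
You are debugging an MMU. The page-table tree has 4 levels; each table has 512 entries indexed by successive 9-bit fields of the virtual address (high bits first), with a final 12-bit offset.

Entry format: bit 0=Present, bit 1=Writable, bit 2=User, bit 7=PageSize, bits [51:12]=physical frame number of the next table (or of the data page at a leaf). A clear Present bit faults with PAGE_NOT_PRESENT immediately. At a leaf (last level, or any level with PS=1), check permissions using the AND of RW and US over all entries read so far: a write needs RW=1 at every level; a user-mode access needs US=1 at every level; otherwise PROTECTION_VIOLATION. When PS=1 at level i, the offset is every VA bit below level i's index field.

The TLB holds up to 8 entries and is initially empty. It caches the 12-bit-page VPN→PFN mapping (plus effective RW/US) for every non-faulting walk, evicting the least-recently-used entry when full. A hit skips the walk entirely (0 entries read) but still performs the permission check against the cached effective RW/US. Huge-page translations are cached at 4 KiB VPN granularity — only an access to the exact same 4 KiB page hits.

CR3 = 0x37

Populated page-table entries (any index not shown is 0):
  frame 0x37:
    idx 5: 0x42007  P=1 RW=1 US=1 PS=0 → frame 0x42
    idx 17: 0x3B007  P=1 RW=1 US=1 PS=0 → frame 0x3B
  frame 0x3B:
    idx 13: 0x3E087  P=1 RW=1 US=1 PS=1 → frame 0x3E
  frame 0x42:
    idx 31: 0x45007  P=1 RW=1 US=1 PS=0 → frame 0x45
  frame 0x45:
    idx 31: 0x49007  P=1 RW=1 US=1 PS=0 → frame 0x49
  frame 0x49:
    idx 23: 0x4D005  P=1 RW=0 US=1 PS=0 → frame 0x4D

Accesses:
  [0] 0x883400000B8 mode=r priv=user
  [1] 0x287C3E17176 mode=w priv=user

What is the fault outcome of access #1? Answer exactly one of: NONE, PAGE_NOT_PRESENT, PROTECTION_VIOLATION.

Trace:
#0 VA=0x883400000B8 (r,user):
  [0] read 0x37 idx=17: raw=0x3B007 flags P=1 W=1 U=1 S=0
  [1] read 0x3B idx=13: raw=0x3E087 flags P=1 W=1 U=1 S=1
  → PA=0x3E0B8 (huge @L1)  (2 entries read)
#1 VA=0x287C3E17176 (w,user):
  [0] read 0x37 idx=5: raw=0x42007 flags P=1 W=1 U=1 S=0
  [1] read 0x42 idx=31: raw=0x45007 flags P=1 W=1 U=1 S=0
  [2] read 0x45 idx=31: raw=0x49007 flags P=1 W=1 U=1 S=0
  [3] read 0x49 idx=23: raw=0x4D005 flags P=1 W=0 U=1 S=0
  → PROTECTION_VIOLATION  (4 entries read)

Access #1 fault: PROTECTION_VIOLATION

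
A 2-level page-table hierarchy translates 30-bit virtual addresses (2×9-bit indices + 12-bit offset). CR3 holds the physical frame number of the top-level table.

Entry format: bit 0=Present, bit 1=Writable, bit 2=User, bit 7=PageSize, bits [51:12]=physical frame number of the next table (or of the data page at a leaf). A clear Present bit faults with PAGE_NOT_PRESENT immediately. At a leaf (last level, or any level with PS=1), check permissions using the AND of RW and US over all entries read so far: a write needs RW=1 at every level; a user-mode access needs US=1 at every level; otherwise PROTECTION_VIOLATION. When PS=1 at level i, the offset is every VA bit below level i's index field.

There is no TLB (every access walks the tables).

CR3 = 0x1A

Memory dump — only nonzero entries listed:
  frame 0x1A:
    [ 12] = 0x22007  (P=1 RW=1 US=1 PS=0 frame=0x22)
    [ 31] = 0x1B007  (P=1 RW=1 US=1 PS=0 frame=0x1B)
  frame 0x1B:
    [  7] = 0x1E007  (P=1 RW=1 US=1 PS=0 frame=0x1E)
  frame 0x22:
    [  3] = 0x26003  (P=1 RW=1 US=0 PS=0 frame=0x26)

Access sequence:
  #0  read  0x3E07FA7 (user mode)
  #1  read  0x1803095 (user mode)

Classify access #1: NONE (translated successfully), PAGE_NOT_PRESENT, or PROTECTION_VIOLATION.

Walk each access:
#0 VA=0x3E07FA7 (r,user):
  lvl0: tbl 0x1A, slot 31 ⇒ 0x1B007 (P1/RW1/US1/PS0)
  lvl1: tbl 0x1B, slot 7 ⇒ 0x1E007 (P1/RW1/US1/PS0)
  → PA=0x1EFA7  (2 entries read)
#1 VA=0x1803095 (r,user):
  lvl0: tbl 0x1A, slot 12 ⇒ 0x22007 (P1/RW1/US1/PS0)
  lvl1: tbl 0x22, slot 3 ⇒ 0x26003 (P1/RW1/US0/PS0)
  → PROTECTION_VIOLATION  (2 entries read)

Access #1 fault: PROTECTION_VIOLATION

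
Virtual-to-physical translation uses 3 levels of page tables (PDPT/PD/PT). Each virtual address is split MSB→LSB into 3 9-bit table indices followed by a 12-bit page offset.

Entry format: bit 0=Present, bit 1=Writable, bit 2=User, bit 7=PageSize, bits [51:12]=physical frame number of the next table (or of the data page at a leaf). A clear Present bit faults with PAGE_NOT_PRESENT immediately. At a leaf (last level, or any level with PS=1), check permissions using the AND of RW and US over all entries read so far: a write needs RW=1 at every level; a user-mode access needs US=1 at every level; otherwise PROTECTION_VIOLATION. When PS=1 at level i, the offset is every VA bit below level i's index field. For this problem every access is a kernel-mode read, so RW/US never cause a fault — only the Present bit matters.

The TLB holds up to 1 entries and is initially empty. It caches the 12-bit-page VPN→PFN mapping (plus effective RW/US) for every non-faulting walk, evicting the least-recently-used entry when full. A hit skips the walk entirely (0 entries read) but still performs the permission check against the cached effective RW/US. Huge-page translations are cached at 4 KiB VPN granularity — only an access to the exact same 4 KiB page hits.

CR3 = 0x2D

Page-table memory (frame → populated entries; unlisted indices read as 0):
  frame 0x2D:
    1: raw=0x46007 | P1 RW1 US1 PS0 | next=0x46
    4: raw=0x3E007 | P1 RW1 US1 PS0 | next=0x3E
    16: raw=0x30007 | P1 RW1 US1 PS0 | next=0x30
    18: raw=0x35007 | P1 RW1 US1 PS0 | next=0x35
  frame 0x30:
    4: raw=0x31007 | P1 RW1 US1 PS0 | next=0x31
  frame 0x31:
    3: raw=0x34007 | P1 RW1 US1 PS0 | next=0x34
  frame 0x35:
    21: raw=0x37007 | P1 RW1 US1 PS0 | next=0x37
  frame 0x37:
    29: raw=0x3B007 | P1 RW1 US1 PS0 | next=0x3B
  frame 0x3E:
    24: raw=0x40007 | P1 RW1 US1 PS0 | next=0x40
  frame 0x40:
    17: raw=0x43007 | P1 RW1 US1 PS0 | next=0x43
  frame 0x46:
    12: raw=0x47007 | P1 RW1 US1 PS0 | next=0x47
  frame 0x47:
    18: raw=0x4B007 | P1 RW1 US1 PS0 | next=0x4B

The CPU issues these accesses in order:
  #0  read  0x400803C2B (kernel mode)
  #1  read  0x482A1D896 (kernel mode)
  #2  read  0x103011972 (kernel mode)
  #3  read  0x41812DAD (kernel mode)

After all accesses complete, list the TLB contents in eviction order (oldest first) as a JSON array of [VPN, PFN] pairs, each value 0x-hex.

Walk each access:
#0 VA=0x400803C2B (r,kernel):
  lvl0: tbl 0x2D, slot 16 ⇒ 0x30007 (P1/RW1/US1/PS0)
  lvl1: tbl 0x30, slot 4 ⇒ 0x31007 (P1/RW1/US1/PS0)
  lvl2: tbl 0x31, slot 3 ⇒ 0x34007 (P1/RW1/US1/PS0)
  ⇒ phys 0x34C2B  [3 reads]
#1 VA=0x482A1D896 (r,kernel):
  lvl0: tbl 0x2D, slot 18 ⇒ 0x35007 (P1/RW1/US1/PS0)
  lvl1: tbl 0x35, slot 21 ⇒ 0x37007 (P1/RW1/US1/PS0)
  lvl2: tbl 0x37, slot 29 ⇒ 0x3B007 (P1/RW1/US1/PS0)
  ⇒ phys 0x3B896  [3 reads]
#2 VA=0x103011972 (r,kernel):
  lvl0: tbl 0x2D, slot 4 ⇒ 0x3E007 (P1/RW1/US1/PS0)
  lvl1: tbl 0x3E, slot 24 ⇒ 0x40007 (P1/RW1/US1/PS0)
  lvl2: tbl 0x40, slot 17 ⇒ 0x43007 (P1/RW1/US1/PS0)
  ⇒ phys 0x43972  [3 reads]
#3 VA=0x41812DAD (r,kernel):
  lvl0: tbl 0x2D, slot 1 ⇒ 0x46007 (P1/RW1/US1/PS0)
  lvl1: tbl 0x46, slot 12 ⇒ 0x47007 (P1/RW1/US1/PS0)
  lvl2: tbl 0x47, slot 18 ⇒ 0x4B007 (P1/RW1/US1/PS0)
  ⇒ phys 0x4BDAD  [3 reads]

TLB: [["0x41812", "0x4B"]]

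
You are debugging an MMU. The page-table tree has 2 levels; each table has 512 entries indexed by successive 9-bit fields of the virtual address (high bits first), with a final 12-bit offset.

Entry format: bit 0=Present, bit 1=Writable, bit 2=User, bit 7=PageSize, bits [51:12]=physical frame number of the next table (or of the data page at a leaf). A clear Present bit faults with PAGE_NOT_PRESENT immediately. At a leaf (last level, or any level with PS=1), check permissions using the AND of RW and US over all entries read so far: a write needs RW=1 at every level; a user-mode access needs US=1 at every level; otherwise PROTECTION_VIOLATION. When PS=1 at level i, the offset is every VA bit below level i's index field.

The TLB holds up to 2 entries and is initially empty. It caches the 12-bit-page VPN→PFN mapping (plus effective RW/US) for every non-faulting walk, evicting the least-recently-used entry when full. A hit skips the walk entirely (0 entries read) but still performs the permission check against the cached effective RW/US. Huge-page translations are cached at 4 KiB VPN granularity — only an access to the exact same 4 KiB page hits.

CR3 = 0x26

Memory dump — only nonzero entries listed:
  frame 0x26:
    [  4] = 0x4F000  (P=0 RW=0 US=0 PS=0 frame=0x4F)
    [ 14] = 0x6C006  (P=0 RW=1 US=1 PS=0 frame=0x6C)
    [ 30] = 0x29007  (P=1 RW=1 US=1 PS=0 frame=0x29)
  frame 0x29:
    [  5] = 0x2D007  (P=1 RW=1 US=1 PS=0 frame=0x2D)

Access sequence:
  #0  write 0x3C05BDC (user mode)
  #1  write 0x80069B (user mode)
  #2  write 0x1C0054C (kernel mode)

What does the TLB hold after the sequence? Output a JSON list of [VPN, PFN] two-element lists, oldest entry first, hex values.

Trace:
#0 VA=0x3C05BDC (w,user):
  [0] read 0x26 idx=30: raw=0x29007 flags P=1 W=1 U=1 S=0
  [1] read 0x29 idx=5: raw=0x2D007 flags P=1 W=1 U=1 S=0
  ✓ 0x2DBDC  — 2 lookups
#1 VA=0x80069B (w,user):
  [0] read 0x26 idx=4: raw=0x4F000 flags P=0 W=0 U=0 S=0
  → PAGE_NOT_PRESENT  (1 entries read)
#2 VA=0x1C0054C (w,kernel):
  [0] read 0x26 idx=14: raw=0x6C006 flags P=0 W=1 U=1 S=0
  → PAGE_NOT_PRESENT  (1 entries read)

TLB: [["0x3C05", "0x2D"]]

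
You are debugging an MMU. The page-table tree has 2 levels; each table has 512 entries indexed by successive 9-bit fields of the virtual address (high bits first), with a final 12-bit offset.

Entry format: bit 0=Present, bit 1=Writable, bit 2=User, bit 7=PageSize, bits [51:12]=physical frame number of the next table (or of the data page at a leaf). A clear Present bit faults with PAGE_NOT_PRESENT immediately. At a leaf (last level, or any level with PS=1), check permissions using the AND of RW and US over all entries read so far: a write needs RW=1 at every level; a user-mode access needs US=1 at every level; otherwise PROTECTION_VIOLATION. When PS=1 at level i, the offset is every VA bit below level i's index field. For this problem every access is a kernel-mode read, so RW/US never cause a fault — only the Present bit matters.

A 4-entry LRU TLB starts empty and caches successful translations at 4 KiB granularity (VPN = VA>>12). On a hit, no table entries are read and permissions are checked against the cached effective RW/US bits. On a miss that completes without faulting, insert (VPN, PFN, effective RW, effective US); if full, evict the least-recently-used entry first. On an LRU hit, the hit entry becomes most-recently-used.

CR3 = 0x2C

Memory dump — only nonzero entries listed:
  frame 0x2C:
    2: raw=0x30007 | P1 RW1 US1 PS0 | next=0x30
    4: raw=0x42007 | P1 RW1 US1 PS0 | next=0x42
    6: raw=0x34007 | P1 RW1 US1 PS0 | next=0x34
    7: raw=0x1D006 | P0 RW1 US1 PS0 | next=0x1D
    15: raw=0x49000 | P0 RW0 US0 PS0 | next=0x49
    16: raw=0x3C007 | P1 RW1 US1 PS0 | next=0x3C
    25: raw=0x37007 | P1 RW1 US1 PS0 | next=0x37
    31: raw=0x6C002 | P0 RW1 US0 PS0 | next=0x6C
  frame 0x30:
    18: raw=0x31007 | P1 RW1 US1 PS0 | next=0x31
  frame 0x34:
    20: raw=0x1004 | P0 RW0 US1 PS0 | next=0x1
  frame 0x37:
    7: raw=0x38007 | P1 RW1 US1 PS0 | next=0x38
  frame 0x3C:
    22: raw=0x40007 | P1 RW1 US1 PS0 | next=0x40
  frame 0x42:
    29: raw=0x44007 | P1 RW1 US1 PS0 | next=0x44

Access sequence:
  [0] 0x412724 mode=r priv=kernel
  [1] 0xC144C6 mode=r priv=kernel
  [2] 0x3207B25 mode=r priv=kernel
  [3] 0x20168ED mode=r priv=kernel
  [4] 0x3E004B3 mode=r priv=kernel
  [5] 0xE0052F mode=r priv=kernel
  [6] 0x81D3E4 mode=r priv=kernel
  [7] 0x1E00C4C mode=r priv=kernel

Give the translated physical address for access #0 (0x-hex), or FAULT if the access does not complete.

Per-access translation:
#0 VA=0x412724 (r,kernel):
  lvl0: tbl 0x2C, slot 2 ⇒ 0x30007 (P1/RW1/US1/PS0)
  lvl1: tbl 0x30, slot 18 ⇒ 0x31007 (P1/RW1/US1/PS0)
  ✓ 0x31724  — 2 lookups
#1 VA=0xC144C6 (r,kernel):
  lvl0: tbl 0x2C, slot 6 ⇒ 0x34007 (P1/RW1/US1/PS0)
  lvl1: tbl 0x34, slot 20 ⇒ 0x1004 (P0/RW0/US1/PS0)
  ✗ PAGE_NOT_PRESENT  [2 reads]
#2 VA=0x3207B25 (r,kernel):
  lvl0: tbl 0x2C, slot 25 ⇒ 0x37007 (P1/RW1/US1/PS0)
  lvl1: tbl 0x37, slot 7 ⇒ 0x38007 (P1/RW1/US1/PS0)
  ✓ 0x38B25  — 2 lookups
#3 VA=0x20168ED (r,kernel):
  lvl0: tbl 0x2C, slot 16 ⇒ 0x3C007 (P1/RW1/US1/PS0)
  lvl1: tbl 0x3C, slot 22 ⇒ 0x40007 (P1/RW1/US1/PS0)
  ✓ 0x408ED  — 2 lookups
#4 VA=0x3E004B3 (r,kernel):
  lvl0: tbl 0x2C, slot 31 ⇒ 0x6C002 (P0/RW1/US0/PS0)
  ✗ PAGE_NOT_PRESENT  [1 reads]
#5 VA=0xE0052F (r,kernel):
  lvl0: tbl 0x2C, slot 7 ⇒ 0x1D006 (P0/RW1/US1/PS0)
  ✗ PAGE_NOT_PRESENT  [1 reads]
#6 VA=0x81D3E4 (r,kernel):
  lvl0: tbl 0x2C, slot 4 ⇒ 0x42007 (P1/RW1/US1/PS0)
  lvl1: tbl 0x42, slot 29 ⇒ 0x44007 (P1/RW1/US1/PS0)
  ✓ 0x443E4  — 2 lookups
#7 VA=0x1E00C4C (r,kernel):
  lvl0: tbl 0x2C, slot 15 ⇒ 0x49000 (P0/RW0/US0/PS0)
  ✗ PAGE_NOT_PRESENT  [1 reads]

Access #0 PA: 0x31724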